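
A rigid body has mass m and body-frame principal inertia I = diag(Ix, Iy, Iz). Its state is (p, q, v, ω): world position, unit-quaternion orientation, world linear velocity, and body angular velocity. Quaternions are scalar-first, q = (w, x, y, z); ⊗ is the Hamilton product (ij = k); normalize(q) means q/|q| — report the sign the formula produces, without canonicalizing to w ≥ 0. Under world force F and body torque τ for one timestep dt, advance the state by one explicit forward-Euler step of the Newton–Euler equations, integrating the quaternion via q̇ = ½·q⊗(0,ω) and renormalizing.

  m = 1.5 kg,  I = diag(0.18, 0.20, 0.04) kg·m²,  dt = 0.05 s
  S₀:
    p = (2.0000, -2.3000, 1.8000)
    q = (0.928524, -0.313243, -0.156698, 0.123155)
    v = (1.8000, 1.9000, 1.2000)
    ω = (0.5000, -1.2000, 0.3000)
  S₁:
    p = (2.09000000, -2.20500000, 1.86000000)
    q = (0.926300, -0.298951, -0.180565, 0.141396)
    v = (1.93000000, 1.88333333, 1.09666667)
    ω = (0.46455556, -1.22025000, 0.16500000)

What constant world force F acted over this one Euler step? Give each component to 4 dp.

F = (3.9000, -0.5000, -3.1000)

Δv = v₁−v₀ = (0.13000000, -0.01666667, -0.10333333)
F = m·Δv/dt = (3.9000, -0.5000, -3.1000)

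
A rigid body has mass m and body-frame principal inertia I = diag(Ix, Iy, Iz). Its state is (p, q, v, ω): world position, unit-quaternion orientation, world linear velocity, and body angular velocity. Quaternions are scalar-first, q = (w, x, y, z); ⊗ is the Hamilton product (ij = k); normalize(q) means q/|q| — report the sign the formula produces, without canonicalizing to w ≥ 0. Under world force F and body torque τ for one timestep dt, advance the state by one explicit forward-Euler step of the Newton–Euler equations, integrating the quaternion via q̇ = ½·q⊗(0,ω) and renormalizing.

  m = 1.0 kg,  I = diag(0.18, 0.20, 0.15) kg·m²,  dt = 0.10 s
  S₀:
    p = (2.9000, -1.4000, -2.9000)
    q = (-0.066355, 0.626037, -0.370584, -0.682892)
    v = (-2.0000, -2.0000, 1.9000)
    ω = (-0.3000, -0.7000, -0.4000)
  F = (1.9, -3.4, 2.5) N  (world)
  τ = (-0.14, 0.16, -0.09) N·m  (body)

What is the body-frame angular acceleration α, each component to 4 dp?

gyro term ω×Iω = (-0.0140, 0.0036, 0.0042)
(τ − ω×Iω)/I = (-0.7000, 0.7820, -0.6280)

α = (-0.7000, 0.7820, -0.6280)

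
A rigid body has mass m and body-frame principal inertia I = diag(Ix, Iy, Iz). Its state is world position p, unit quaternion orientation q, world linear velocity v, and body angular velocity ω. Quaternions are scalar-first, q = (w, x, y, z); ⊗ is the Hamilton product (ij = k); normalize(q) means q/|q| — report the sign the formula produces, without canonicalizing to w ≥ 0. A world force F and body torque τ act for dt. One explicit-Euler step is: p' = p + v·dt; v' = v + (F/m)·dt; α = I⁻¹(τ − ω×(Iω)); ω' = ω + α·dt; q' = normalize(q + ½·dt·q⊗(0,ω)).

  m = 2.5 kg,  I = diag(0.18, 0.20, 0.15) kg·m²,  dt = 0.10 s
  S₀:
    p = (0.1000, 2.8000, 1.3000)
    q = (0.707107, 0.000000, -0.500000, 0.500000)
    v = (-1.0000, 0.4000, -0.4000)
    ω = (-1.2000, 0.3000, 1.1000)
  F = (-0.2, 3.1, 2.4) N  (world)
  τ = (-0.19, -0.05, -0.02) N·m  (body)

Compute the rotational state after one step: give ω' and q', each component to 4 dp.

precession coupling ω×(Iω) = (-0.0165, -0.0396, -0.0072)
α = I⁻¹(τ − ω×Iω) = (-0.9639, -0.0520, -0.0853)
ω' = ω + α·dt = (-1.2964, 0.2948, 1.0915)
2q̇ = q⊗(0,ω) = (-0.4000000, -1.5485284, -0.3878679, 0.1778177)
q' = normalize(q + ½dt·q⊗(0,ω)) = (0.6848, -0.0772, -0.5176, 0.5072)

ω' = (-1.2964, 0.2948, 1.0915)
q' = (0.6848, -0.0772, -0.5176, 0.5072)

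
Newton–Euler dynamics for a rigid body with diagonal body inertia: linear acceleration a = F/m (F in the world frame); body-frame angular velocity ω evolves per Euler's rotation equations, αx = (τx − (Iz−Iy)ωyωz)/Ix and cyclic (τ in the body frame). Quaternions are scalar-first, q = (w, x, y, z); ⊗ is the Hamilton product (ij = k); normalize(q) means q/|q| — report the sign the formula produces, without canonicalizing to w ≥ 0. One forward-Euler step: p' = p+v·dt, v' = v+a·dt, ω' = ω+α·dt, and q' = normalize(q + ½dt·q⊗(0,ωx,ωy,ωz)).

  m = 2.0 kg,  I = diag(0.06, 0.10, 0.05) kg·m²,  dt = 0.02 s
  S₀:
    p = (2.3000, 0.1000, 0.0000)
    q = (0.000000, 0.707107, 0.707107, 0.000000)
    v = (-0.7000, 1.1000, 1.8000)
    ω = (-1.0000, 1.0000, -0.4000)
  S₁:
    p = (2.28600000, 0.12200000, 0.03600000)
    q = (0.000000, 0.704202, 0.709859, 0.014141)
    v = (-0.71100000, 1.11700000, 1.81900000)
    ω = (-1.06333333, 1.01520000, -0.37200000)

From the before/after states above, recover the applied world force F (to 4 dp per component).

Δv = v₁−v₀ = (-0.01100000, 0.01700000, 0.01900000)
m·(v₁−v₀)/dt = (-1.1000, 1.7000, 1.9000)

F = (-1.1000, 1.7000, 1.9000)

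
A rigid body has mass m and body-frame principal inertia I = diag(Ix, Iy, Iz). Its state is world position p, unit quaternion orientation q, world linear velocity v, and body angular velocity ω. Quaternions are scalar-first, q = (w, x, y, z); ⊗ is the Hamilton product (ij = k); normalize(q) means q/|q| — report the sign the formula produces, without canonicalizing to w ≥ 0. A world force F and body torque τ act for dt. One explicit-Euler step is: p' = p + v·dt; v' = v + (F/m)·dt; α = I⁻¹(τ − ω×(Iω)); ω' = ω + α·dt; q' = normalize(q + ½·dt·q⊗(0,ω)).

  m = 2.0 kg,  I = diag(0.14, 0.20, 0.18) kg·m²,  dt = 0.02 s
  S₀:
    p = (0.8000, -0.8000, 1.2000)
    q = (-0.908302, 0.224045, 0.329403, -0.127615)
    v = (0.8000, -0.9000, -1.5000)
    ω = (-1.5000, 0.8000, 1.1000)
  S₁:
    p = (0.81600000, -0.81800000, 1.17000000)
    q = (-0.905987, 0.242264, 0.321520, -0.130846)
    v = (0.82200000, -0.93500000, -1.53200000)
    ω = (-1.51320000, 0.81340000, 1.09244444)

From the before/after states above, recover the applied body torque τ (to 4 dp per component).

rate change Δω = (-0.01320000, 0.01340000, -0.00755556)
precession coupling = (-0.0176, 0.0660, -0.0720)
I·α + gyro = (-0.1100, 0.2000, -0.1400)

τ = (-0.1100, 0.2000, -0.1400)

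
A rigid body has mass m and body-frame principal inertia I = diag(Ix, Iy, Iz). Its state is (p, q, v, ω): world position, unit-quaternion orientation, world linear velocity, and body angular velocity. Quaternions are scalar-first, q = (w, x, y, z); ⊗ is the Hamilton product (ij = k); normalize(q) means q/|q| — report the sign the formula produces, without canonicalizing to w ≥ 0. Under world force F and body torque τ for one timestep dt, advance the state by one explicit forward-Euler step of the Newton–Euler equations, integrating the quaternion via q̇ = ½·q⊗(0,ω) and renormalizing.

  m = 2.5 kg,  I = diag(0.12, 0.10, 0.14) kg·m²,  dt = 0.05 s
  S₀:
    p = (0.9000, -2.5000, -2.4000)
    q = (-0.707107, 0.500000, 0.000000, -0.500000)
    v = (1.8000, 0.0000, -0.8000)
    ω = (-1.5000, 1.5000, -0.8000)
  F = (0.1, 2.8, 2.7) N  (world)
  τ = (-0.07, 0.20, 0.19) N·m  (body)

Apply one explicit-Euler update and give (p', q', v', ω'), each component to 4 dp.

p' = (0.9900, -2.5000, -2.4400)
q' = (-0.6972, 0.5444, 0.0022, -0.4664)
v' = (1.8020, 0.0560, -0.7460)
ω' = (-1.5092, 1.6120, -0.7482)

linear accel F/m = (0.0400, 1.1200, 1.0800)
new position p' = (0.9900, -2.5000, -2.4400)
v + (F/m)dt = (1.8020, 0.0560, -0.7460)
angular accel α = (-0.1833, 2.2400, 1.0357)
ω' = ω + α·dt = (-1.5092, 1.6120, -0.7482)
2q̇ = q⊗(0,ω) = (0.3500000, 1.8106605, 0.0893395, 1.3156856)
q' = normalize(q + ½dt·q⊗(0,ω)) = (-0.6972, 0.5444, 0.0022, -0.4664)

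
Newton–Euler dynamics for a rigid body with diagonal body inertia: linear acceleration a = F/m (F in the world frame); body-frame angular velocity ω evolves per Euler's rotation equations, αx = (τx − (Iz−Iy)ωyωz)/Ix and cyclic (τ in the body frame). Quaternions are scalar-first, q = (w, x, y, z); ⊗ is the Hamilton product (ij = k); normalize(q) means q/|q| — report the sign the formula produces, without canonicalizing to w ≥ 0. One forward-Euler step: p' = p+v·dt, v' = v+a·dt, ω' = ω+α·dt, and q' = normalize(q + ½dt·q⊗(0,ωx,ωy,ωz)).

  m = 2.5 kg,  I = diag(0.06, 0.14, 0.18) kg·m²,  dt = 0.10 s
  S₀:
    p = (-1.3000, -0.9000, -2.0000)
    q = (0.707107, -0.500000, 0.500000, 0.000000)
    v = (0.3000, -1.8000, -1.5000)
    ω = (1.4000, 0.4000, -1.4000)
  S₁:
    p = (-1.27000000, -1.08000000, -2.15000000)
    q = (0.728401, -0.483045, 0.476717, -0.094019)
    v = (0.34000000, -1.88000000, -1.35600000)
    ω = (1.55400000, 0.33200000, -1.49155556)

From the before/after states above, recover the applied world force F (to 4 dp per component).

velocity change Δv = (0.04000000, -0.08000000, 0.14400000)
F = m·Δv/dt = (1.0000, -2.0000, 3.6000)

F = (1.0000, -2.0000, 3.6000)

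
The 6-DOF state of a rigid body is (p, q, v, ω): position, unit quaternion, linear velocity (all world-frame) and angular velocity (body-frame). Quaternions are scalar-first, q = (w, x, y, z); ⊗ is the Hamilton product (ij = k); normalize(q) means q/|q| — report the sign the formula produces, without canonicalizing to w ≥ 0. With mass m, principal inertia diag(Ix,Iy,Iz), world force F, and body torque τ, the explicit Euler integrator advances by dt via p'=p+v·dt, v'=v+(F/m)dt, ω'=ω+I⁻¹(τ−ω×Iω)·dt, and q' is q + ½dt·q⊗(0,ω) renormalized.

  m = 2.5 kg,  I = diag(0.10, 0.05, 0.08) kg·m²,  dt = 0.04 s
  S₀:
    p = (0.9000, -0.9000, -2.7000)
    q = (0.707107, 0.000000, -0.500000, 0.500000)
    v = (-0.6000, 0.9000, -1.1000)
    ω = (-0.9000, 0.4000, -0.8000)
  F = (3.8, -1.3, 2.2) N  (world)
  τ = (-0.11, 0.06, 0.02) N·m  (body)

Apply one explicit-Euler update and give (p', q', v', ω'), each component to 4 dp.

ω×(Iω) gyroscopic = (-0.0096, 0.0144, 0.0180)
(τ − ω×Iω)/I = (-1.0040, 0.9120, 0.0250)
ω + α·dt = (-0.9402, 0.4365, -0.7990)
2q̇ = q⊗(0,ω) = (0.6000000, -0.4363963, -0.1671572, -1.0156856)
q + ½dt·q⊗(0,ω), renormalized = (0.7189, -0.0087, -0.5032, 0.4795)
new position p' = (0.8760, -0.8640, -2.7440)
new velocity v' = (-0.5392, 0.8792, -1.0648)

p' = (0.8760, -0.8640, -2.7440)
q' = (0.7189, -0.0087, -0.5032, 0.4795)
v' = (-0.5392, 0.8792, -1.0648)
ω' = (-0.9402, 0.4365, -0.7990)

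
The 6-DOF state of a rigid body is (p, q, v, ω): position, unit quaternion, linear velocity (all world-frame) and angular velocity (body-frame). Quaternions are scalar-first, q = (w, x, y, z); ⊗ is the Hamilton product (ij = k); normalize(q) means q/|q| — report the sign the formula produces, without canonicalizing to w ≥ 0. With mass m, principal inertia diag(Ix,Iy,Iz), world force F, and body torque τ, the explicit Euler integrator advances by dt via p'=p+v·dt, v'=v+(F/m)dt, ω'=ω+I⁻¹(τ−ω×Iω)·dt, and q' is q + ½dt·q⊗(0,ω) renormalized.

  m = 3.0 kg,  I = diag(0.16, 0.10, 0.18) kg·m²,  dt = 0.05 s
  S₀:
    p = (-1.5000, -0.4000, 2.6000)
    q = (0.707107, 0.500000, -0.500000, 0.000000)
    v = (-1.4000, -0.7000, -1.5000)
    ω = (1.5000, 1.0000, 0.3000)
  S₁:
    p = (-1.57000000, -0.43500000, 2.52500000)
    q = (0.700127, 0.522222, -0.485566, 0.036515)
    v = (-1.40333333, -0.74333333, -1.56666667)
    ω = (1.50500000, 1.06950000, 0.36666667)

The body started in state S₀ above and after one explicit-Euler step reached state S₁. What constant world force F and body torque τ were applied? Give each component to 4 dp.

rate change Δω = (0.00500000, 0.06950000, 0.06666667)
τ = I·(Δω/dt) + ω₀×(Iω₀) = (0.0400, 0.1300, 0.1500)
velocity change Δv = (-0.00333333, -0.04333333, -0.06666667)
m·(v₁−v₀)/dt = (-0.2000, -2.6000, -4.0000)

F = (-0.2000, -2.6000, -4.0000)
τ = (0.0400, 0.1300, 0.1500)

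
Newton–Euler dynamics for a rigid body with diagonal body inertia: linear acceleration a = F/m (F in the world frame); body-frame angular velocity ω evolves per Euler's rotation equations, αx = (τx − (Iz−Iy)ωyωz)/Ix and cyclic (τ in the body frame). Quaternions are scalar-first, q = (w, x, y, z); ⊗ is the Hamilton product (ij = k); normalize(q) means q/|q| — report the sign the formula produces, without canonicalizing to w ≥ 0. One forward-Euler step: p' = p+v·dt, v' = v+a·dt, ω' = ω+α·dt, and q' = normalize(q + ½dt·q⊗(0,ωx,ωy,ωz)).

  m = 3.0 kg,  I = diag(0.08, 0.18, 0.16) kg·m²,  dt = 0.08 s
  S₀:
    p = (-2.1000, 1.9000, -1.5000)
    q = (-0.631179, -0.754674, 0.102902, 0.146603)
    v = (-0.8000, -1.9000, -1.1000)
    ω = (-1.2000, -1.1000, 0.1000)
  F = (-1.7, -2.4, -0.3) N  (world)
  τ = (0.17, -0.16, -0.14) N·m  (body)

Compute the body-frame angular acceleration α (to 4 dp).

gyro term ω×Iω = (0.0022, 0.0096, 0.1320)
α = I⁻¹(τ − ω×Iω) = (2.0975, -0.9422, -1.7000)

α = (2.0975, -0.9422, -1.7000)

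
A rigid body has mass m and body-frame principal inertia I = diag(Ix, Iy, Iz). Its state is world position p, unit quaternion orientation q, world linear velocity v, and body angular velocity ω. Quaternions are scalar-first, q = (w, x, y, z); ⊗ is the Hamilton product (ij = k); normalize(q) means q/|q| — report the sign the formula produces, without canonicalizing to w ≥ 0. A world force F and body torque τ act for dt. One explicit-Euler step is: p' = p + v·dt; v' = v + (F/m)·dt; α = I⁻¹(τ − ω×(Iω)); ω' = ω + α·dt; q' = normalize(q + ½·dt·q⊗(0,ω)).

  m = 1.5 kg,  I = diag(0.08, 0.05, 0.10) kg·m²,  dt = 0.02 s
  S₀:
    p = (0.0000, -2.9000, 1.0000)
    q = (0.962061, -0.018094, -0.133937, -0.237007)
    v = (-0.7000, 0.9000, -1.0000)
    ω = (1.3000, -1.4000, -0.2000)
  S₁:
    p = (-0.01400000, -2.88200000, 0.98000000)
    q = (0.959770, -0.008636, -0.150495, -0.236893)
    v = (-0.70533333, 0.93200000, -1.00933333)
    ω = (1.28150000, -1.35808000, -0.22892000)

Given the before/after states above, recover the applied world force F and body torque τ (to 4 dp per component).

v₁ − v₀ = (-0.00533333, 0.03200000, -0.00933333)
m·(v₁−v₀)/dt = (-0.4000, 2.4000, -0.7000)
ω₁ − ω₀ = (-0.01850000, 0.04192000, -0.02892000)
ω₀×(Iω₀) = (0.0140, 0.0052, 0.0546)
τ = I·(Δω/dt) + ω₀×(Iω₀) = (-0.0600, 0.1100, -0.0900)

F = (-0.4000, 2.4000, -0.7000)
τ = (-0.0600, 0.1100, -0.0900)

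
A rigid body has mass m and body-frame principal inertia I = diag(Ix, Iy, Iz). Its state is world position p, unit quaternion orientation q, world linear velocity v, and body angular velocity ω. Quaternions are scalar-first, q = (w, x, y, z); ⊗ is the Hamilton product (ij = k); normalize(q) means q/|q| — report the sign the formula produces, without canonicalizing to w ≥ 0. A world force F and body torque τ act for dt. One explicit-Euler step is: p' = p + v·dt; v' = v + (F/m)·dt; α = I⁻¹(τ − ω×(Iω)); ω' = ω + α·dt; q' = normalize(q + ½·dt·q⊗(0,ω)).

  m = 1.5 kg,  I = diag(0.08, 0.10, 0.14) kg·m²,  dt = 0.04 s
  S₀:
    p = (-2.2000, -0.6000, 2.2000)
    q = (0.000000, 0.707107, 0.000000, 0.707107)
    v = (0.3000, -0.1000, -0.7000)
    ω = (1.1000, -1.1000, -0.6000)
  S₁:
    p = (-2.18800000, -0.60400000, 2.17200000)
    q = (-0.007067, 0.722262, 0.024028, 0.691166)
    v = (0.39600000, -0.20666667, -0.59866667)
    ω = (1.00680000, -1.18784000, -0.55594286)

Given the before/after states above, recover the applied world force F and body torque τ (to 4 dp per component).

F = (3.6000, -4.0000, 3.8000)
τ = (-0.1600, -0.1800, 0.1300)

ω₁ − ω₀ = (-0.09320000, -0.08784000, 0.04405714)
gyro term ω₀×Iω₀ = (0.0264, 0.0396, -0.0242)
I·α + gyro = (-0.1600, -0.1800, 0.1300)
Δv = v₁−v₀ = (0.09600000, -0.10666667, 0.10133333)
m·(v₁−v₀)/dt = (3.6000, -4.0000, 3.8000)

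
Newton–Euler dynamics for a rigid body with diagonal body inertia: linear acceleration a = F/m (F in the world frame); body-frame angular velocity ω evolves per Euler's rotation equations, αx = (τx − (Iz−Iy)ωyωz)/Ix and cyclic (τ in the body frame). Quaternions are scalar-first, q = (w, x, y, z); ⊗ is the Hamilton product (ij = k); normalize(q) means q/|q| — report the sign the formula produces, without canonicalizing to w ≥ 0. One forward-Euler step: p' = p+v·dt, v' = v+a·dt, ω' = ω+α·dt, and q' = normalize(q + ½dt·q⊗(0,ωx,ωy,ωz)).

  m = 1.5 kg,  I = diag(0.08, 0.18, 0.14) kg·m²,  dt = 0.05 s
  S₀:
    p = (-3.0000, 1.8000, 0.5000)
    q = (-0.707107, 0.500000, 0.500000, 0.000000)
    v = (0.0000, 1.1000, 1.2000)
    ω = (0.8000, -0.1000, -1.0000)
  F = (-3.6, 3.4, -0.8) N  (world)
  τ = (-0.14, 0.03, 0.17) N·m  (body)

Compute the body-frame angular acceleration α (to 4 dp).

ω×(Iω) gyroscopic = (-0.0040, 0.0480, -0.0080)
angular accel α = (-1.7000, -0.1000, 1.2714)

α = (-1.7000, -0.1000, 1.2714)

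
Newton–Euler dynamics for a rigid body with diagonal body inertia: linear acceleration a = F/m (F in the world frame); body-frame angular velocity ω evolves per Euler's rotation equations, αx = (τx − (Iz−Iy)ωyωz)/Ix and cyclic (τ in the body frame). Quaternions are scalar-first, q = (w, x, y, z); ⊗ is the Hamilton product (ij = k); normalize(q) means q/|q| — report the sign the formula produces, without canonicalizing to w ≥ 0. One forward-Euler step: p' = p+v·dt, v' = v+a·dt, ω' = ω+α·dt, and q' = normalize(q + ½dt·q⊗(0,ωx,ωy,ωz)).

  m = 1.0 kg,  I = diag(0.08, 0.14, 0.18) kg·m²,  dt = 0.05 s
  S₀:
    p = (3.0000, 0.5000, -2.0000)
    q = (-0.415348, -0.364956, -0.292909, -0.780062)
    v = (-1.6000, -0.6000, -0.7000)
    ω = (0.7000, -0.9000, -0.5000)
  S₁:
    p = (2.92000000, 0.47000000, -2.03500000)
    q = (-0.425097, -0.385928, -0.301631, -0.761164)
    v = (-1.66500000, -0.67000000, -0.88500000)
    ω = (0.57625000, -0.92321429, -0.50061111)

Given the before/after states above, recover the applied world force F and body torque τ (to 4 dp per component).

F = (-1.3000, -1.4000, -3.7000)
τ = (-0.1800, -0.0300, -0.0400)

Δω = ω₁−ω₀ = (-0.12375000, -0.02321429, -0.00061111)
τ = I·(Δω/dt) + ω₀×(Iω₀) = (-0.1800, -0.0300, -0.0400)
Δv = v₁−v₀ = (-0.06500000, -0.07000000, -0.18500000)
F = m·Δv/dt = (-1.3000, -1.4000, -3.7000)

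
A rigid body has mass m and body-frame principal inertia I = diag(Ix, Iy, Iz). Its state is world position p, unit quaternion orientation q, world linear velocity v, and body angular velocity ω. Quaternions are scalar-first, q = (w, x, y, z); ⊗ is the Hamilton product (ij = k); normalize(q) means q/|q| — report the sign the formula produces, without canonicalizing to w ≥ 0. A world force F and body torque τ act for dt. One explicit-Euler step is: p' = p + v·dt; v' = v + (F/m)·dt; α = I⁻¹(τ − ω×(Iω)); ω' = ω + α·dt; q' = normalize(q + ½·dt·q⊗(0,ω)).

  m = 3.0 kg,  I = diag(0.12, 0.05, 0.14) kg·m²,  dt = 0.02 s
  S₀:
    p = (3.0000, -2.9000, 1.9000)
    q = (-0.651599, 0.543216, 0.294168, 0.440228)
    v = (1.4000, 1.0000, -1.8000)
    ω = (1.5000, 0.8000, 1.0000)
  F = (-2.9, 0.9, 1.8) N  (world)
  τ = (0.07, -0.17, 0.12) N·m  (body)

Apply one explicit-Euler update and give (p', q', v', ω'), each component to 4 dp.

p' = (3.0280, -2.8800, 1.8640)
q' = (-0.6664, 0.5328, 0.2901, 0.4336)
v' = (1.3807, 1.0060, -1.7880)
ω' = (1.4997, 0.7440, 1.0291)

α = I⁻¹(τ − ω×Iω) = (-0.0167, -2.8000, 1.4571)
ω + α·dt = (1.4997, 0.7440, 1.0291)
2q̇ = q⊗(0,ω) = (-1.4903864, -1.0354129, -0.4041532, -0.6582782)
q' = normalize(q + ½dt·q⊗(0,ω)) = (-0.6664, 0.5328, 0.2901, 0.4336)
linear accel F/m = (-0.9667, 0.3000, 0.6000)
p + v·dt = (3.0280, -2.8800, 1.8640)
v' = v + a·dt = (1.3807, 1.0060, -1.7880)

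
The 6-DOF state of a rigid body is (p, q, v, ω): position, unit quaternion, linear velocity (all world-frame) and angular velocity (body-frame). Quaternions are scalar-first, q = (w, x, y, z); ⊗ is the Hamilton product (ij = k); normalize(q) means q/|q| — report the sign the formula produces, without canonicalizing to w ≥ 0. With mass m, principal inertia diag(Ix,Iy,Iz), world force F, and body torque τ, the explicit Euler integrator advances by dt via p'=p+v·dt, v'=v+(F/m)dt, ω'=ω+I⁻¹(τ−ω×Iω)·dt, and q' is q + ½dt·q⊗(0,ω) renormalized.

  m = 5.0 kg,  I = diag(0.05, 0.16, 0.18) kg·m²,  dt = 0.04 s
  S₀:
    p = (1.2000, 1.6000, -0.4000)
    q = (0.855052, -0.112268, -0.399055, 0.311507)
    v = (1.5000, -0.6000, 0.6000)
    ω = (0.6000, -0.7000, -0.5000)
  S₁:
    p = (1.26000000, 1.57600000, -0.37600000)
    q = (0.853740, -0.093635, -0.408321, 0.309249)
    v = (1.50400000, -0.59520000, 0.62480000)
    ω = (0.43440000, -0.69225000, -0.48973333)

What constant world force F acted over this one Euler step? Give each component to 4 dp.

velocity change Δv = (0.00400000, 0.00480000, 0.02480000)
applied force F = (0.5000, 0.6000, 3.1000)

F = (0.5000, 0.6000, 3.1000)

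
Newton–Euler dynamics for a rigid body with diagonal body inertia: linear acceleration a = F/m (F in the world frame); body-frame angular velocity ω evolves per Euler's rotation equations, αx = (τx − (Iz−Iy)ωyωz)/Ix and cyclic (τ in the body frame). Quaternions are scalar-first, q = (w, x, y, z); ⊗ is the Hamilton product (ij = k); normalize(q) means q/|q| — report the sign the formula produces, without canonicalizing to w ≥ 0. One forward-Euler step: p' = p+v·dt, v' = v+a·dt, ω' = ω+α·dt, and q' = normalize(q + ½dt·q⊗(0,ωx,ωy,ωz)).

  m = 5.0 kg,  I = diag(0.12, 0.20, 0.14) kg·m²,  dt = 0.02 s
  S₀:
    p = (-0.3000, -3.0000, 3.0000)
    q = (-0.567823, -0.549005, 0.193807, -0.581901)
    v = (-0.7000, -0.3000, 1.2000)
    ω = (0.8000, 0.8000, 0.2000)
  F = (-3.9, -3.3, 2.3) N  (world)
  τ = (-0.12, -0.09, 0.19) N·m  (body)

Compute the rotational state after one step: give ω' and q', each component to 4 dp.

ω' = (0.7816, 0.7913, 0.2198)
q' = (-0.5638, -0.5485, 0.1857, -0.5889)

ω×(Iω) gyroscopic = (-0.0096, -0.0032, 0.0512)
α = I⁻¹(τ − ω×Iω) = (-0.9200, -0.4340, 0.9914)
new body rate ω' = (0.7816, 0.7913, 0.2198)
2q̇ = q⊗(0,ω) = (0.4005386, 0.0500238, -0.8099782, -0.7078142)
q' = normalize(q + ½dt·q⊗(0,ω)) = (-0.5638, -0.5485, 0.1857, -0.5889)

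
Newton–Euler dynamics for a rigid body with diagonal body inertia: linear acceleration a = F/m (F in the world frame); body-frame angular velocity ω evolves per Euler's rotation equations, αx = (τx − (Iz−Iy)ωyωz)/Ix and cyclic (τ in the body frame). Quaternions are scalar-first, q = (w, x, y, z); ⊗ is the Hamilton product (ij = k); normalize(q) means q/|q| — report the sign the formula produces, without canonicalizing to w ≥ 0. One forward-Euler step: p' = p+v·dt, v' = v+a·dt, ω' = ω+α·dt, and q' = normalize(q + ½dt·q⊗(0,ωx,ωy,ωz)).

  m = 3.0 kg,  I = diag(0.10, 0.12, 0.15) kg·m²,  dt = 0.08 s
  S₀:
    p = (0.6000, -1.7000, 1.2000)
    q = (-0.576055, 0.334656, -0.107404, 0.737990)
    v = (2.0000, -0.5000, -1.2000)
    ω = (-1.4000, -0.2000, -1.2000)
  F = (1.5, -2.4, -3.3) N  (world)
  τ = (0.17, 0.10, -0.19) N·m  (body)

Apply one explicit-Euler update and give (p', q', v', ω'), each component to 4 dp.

ω×(Iω) gyroscopic = (0.0072, -0.0840, 0.0056)
(τ − ω×Iω)/I = (1.6280, 1.5333, -1.3040)
ω + α·dt = (-1.2698, -0.0773, -1.3043)
Hamilton product q⊗(0,ω) = (1.3326256, 1.0829598, -0.5163878, 0.4739692)
q' = normalize(q + ½dt·q⊗(0,ω)) = (-0.5213, 0.3769, -0.1277, 0.7549)
linear accel F/m = (0.5000, -0.8000, -1.1000)
p + v·dt = (0.7600, -1.7400, 1.1040)
v' = v + a·dt = (2.0400, -0.5640, -1.2880)

p' = (0.7600, -1.7400, 1.1040)
q' = (-0.5213, 0.3769, -0.1277, 0.7549)
v' = (2.0400, -0.5640, -1.2880)
ω' = (-1.2698, -0.0773, -1.3043)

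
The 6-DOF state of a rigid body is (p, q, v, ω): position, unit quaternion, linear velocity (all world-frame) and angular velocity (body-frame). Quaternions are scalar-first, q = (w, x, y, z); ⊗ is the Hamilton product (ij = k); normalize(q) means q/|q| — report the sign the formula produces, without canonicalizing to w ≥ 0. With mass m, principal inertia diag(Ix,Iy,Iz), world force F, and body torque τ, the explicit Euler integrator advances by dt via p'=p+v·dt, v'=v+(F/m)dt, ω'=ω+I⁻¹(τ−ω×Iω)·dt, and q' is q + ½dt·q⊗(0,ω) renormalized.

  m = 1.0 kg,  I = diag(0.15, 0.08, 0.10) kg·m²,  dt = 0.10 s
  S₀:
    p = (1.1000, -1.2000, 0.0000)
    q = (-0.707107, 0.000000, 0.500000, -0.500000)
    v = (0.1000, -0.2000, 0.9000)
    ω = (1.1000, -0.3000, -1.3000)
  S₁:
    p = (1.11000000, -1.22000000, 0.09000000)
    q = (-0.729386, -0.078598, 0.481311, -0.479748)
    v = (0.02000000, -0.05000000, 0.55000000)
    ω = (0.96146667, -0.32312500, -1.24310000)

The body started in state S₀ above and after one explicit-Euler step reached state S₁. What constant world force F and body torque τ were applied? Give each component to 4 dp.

F = (-0.8000, 1.5000, -3.5000)
τ = (-0.2000, -0.0900, 0.0800)

ω₁ − ω₀ = (-0.13853333, -0.02312500, 0.05690000)
ω₀×(Iω₀) = (0.0078, -0.0715, 0.0231)
τ = I·(Δω/dt) + ω₀×(Iω₀) = (-0.2000, -0.0900, 0.0800)
velocity change Δv = (-0.08000000, 0.15000000, -0.35000000)
m·(v₁−v₀)/dt = (-0.8000, 1.5000, -3.5000)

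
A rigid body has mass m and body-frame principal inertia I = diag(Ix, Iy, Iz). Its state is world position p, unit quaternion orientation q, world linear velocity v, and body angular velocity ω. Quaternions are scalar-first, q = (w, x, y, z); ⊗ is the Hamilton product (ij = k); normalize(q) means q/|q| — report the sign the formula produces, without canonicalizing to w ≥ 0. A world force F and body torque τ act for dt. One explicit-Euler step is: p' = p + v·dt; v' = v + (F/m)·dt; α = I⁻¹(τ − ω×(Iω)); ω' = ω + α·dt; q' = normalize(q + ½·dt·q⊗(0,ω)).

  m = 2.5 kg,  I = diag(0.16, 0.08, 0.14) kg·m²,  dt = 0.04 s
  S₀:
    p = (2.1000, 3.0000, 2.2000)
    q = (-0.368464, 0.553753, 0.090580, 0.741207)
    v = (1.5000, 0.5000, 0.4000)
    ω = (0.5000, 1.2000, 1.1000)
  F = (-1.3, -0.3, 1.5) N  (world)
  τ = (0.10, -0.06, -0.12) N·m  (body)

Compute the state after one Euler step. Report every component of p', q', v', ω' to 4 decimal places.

(τ − ω×Iω)/I = (0.1300, -0.8875, -0.5143)
new body rate ω' = (0.5052, 1.1645, 1.0794)
2q̇ = q⊗(0,ω) = (-1.2009002, -0.9740424, -0.6806816, 0.2139032)
updated quaternion q' = (-0.3923, 0.5340, 0.0769, 0.7451)
new position p' = (2.1600, 3.0200, 2.2160)
v + (F/m)dt = (1.4792, 0.4952, 0.4240)

p' = (2.1600, 3.0200, 2.2160)
q' = (-0.3923, 0.5340, 0.0769, 0.7451)
v' = (1.4792, 0.4952, 0.4240)
ω' = (0.5052, 1.1645, 1.0794)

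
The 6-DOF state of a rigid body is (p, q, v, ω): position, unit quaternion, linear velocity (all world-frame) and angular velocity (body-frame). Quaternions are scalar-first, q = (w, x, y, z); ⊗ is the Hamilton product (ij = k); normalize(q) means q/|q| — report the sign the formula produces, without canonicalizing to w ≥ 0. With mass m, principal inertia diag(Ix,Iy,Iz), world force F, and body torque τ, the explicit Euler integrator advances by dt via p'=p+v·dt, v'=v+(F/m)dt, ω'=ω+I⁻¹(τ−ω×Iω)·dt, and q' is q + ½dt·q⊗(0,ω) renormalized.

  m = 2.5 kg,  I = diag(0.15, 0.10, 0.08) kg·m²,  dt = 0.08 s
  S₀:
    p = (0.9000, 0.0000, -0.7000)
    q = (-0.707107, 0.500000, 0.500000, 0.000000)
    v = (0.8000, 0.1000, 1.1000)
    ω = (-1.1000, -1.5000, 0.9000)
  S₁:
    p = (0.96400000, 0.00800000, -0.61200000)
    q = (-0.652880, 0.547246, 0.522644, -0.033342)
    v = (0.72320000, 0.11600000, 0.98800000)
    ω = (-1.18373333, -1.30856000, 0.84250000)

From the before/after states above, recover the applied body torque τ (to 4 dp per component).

rate change Δω = (-0.08373333, 0.19144000, -0.05750000)
τ = I·(Δω/dt) + ω₀×(Iω₀) = (-0.1300, 0.1700, -0.1400)

τ = (-0.1300, 0.1700, -0.1400)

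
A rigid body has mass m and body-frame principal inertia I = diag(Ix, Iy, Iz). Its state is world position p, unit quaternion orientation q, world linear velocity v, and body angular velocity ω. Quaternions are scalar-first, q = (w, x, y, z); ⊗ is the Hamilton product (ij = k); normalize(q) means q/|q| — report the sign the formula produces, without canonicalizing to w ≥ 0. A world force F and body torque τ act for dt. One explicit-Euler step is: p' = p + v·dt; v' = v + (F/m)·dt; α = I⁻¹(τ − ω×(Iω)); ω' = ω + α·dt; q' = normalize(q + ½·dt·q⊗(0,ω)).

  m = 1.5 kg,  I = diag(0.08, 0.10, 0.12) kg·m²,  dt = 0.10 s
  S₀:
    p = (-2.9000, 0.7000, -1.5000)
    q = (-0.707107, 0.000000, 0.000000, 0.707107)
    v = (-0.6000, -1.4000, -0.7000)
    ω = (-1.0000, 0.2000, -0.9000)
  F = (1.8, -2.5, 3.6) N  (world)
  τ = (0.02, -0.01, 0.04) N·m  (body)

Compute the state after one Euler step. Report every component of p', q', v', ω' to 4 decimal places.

a = (1.2000, -1.6667, 2.4000)
new position p' = (-2.9600, 0.5600, -1.5700)
new velocity v' = (-0.4800, -1.5667, -0.4600)
(τ − ω×Iω)/I = (0.2950, 0.2600, 0.3667)
new body rate ω' = (-0.9705, 0.2260, -0.8633)
2q̇ = q⊗(0,ω) = (0.6363963, 0.5656856, -0.8485284, 0.6363963)
q + ½dt·q⊗(0,ω), renormalized = (-0.6737, 0.0282, -0.0423, 0.7372)

p' = (-2.9600, 0.5600, -1.5700)
q' = (-0.6737, 0.0282, -0.0423, 0.7372)
v' = (-0.4800, -1.5667, -0.4600)
ω' = (-0.9705, 0.2260, -0.8633)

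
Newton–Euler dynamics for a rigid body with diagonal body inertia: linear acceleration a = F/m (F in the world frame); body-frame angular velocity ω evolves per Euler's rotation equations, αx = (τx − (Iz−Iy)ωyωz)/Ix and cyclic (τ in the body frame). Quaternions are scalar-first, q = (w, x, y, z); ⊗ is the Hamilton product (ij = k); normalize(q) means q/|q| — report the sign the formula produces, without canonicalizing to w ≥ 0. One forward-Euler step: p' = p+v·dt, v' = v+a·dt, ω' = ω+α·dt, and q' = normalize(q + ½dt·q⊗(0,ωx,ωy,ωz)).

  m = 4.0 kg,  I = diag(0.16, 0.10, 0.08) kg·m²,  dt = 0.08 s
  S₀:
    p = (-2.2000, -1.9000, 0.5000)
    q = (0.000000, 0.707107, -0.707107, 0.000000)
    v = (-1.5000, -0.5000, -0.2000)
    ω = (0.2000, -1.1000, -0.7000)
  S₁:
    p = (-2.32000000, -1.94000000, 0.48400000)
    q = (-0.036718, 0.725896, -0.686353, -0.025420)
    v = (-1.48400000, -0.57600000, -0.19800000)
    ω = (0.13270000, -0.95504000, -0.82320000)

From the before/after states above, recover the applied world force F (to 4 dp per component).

velocity change Δv = (0.01600000, -0.07600000, 0.00200000)
F = m·Δv/dt = (0.8000, -3.8000, 0.1000)

F = (0.8000, -3.8000, 0.1000)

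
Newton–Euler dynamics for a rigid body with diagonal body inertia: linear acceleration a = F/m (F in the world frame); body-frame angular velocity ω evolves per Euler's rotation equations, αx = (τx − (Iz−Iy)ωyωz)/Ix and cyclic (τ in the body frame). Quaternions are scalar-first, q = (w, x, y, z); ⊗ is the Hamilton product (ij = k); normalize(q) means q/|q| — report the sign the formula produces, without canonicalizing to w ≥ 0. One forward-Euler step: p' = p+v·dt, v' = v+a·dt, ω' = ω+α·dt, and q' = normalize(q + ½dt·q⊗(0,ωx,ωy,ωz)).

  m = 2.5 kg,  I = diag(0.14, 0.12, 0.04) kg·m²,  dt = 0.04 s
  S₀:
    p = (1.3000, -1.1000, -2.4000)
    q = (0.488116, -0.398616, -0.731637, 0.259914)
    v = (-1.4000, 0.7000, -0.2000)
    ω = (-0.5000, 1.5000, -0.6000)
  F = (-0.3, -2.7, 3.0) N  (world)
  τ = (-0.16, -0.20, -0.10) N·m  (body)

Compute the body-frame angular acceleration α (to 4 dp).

gyro term ω×Iω = (0.0720, 0.0300, 0.0150)
angular accel α = (-1.6571, -1.9167, -2.8750)

α = (-1.6571, -1.9167, -2.8750)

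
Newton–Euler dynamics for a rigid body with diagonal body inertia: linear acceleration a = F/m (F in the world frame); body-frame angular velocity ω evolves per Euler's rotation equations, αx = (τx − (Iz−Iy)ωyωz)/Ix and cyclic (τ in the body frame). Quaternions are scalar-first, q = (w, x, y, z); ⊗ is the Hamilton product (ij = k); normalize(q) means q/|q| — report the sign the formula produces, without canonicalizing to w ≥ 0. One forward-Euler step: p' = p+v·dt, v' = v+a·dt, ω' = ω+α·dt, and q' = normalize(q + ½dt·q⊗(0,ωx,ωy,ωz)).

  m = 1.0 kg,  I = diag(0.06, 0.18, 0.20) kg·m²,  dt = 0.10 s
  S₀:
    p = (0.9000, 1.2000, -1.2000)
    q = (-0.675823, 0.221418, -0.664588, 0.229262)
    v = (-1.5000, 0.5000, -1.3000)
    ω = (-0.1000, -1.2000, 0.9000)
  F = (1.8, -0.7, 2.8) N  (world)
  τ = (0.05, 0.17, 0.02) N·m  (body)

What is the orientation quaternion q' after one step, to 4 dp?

Hamilton product q⊗(0,ω) = (-0.9816996, -0.2554325, 0.5887852, -0.9404011)
updated quaternion q' = (-0.7229, 0.2081, -0.6334, 0.1817)

q' = (-0.7229, 0.2081, -0.6334, 0.1817)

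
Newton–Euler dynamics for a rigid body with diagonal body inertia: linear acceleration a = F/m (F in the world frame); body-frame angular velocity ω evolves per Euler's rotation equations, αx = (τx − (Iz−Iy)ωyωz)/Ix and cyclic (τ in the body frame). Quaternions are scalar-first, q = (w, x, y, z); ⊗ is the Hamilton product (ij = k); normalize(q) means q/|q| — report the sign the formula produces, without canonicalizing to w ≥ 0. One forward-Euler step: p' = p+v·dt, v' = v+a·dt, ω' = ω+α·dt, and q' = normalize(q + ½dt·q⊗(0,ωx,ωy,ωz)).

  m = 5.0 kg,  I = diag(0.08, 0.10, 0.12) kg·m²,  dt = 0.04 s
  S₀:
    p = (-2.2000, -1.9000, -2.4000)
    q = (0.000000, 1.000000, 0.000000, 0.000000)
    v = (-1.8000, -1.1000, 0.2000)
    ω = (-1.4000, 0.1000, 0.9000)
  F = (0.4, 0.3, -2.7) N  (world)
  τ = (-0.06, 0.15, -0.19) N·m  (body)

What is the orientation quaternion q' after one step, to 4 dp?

q' = (0.0280, 0.9994, -0.0180, 0.0020)

q⊗(0,ω) = (1.4000000, 0.0000000, -0.9000000, 0.1000000)
updated quaternion q' = (0.0280, 0.9994, -0.0180, 0.0020)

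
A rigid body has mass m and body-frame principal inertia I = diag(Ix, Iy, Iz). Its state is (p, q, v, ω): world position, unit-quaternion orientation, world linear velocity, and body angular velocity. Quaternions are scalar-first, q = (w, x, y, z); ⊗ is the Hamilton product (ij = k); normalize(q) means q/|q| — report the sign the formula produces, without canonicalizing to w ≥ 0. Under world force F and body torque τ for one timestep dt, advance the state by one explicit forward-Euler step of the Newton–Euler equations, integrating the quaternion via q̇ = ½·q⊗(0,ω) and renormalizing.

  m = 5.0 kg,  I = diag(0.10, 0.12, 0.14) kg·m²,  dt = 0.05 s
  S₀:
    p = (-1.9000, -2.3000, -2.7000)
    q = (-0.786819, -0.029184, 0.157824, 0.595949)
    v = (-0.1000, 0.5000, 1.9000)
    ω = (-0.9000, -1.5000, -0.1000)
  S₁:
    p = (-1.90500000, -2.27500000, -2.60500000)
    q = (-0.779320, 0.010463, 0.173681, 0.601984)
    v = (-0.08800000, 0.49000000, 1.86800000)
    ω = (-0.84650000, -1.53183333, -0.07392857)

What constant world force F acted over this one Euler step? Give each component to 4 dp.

F = (1.2000, -1.0000, -3.2000)

Δv = v₁−v₀ = (0.01200000, -0.01000000, -0.03200000)
applied force F = (1.2000, -1.0000, -3.2000)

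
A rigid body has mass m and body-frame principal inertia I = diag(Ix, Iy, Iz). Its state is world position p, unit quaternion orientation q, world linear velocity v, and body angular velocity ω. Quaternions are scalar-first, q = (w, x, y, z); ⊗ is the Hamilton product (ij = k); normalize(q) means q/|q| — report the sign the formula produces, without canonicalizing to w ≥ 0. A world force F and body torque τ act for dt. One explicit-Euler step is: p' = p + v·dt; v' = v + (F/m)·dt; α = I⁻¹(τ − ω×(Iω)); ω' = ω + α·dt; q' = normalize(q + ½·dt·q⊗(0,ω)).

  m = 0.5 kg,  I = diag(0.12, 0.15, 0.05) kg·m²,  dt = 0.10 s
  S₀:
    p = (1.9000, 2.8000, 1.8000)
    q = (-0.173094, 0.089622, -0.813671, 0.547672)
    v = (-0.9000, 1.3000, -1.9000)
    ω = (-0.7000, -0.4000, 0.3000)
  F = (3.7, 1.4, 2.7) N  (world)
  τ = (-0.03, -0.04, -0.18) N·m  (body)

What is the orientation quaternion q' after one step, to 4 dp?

Hamilton product q⊗(0,ω) = (-0.4270346, 0.0961333, -0.3410194, -0.6573467)
updated quaternion q' = (-0.1943, 0.0943, -0.8300, 0.5143)

q' = (-0.1943, 0.0943, -0.8300, 0.5143)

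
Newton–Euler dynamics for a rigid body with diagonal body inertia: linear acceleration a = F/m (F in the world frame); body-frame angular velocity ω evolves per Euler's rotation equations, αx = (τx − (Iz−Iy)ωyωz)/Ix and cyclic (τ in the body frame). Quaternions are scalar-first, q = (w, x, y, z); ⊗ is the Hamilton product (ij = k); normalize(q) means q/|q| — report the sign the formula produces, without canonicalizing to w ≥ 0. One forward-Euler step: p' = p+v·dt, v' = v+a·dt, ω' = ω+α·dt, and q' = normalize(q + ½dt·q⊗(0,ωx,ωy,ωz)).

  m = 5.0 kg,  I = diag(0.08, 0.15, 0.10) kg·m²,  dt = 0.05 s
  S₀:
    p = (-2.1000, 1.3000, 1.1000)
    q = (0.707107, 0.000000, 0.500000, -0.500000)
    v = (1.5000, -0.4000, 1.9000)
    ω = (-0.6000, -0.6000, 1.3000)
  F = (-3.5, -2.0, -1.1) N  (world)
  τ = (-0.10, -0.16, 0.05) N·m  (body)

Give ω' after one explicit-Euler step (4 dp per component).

angular accel α = (-1.7375, -1.1707, 0.2480)
ω' = ω + α·dt = (-0.6869, -0.6585, 1.3124)

ω' = (-0.6869, -0.6585, 1.3124)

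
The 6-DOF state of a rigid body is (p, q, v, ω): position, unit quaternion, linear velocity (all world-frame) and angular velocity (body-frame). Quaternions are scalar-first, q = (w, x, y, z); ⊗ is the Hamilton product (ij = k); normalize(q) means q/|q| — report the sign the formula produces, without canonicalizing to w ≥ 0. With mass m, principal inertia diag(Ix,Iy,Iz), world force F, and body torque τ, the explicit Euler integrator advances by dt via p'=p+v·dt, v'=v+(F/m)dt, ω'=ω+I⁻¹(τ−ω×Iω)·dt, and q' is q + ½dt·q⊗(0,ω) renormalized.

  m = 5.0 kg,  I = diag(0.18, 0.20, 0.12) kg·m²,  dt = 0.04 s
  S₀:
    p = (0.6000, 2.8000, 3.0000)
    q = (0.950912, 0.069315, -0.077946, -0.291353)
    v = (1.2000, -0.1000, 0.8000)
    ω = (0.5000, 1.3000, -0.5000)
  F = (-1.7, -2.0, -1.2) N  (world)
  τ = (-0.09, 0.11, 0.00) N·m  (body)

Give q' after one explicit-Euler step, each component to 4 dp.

q' = (0.9489, 0.0871, -0.0554, -0.2981)

q⊗(0,ω) = (-0.0790042, 0.8931879, 1.1251666, -0.3463735)
updated quaternion q' = (0.9489, 0.0871, -0.0554, -0.2981)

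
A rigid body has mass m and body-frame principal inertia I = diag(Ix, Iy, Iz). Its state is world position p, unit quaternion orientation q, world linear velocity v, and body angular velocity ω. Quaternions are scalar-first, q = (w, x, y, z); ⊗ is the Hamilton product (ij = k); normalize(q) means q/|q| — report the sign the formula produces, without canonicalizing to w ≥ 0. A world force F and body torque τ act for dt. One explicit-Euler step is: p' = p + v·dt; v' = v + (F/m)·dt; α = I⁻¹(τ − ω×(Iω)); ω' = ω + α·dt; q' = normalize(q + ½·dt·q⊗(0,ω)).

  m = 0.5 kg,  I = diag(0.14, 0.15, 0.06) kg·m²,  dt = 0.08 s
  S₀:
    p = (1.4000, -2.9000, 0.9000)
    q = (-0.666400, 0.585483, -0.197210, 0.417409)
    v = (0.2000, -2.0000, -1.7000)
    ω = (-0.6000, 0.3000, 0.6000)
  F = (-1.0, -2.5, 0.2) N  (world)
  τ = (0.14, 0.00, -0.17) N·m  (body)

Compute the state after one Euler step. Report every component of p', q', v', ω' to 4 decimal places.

p' = p + v·dt = (1.4160, -3.0600, 0.7640)
v + (F/m)dt = (0.0400, -2.4000, -1.6680)
angular accel α = (1.1157, 0.1920, -2.8033)
new body rate ω' = (-0.5107, 0.3154, 0.3757)
q⊗(0,ω) = (0.1600074, 0.1562913, -0.8016552, -0.3425211)
q' = normalize(q + ½dt·q⊗(0,ω)) = (-0.6596, 0.5914, -0.2291, 0.4034)

p' = (1.4160, -3.0600, 0.7640)
q' = (-0.6596, 0.5914, -0.2291, 0.4034)
v' = (0.0400, -2.4000, -1.6680)
ω' = (-0.5107, 0.3154, 0.3757)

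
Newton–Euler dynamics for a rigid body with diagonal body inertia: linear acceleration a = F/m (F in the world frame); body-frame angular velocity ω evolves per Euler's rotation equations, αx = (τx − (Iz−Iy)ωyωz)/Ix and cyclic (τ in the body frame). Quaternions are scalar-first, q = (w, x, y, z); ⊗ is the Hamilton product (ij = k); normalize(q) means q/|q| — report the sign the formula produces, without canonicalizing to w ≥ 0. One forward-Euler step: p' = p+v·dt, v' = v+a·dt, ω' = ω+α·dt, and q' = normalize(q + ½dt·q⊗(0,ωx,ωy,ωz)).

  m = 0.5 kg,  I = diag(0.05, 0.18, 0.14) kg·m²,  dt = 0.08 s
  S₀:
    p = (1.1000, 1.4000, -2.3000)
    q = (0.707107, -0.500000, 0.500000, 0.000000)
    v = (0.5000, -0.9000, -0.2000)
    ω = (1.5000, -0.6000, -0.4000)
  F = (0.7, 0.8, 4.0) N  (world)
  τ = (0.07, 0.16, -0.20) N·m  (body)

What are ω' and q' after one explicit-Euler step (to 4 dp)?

α = I⁻¹(τ − ω×Iω) = (1.5920, 0.5889, -0.5929)
ω + α·dt = (1.6274, -0.5529, -0.4474)
2q̇ = q⊗(0,ω) = (1.0500000, 0.8606605, -0.6242642, -0.7328428)
updated quaternion q' = (0.7475, -0.4645, 0.4740, -0.0292)

ω' = (1.6274, -0.5529, -0.4474)
q' = (0.7475, -0.4645, 0.4740, -0.0292)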